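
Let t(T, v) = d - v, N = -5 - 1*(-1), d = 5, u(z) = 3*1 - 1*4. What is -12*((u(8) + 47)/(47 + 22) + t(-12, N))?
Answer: -116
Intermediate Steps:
u(z) = -1 (u(z) = 3 - 4 = -1)
N = -4 (N = -5 + 1 = -4)
t(T, v) = 5 - v
-12*((u(8) + 47)/(47 + 22) + t(-12, N)) = -12*((-1 + 47)/(47 + 22) + (5 - 1*(-4))) = -12*(46/69 + (5 + 4)) = -12*(46*(1/69) + 9) = -12*(2/3 + 9) = -12*29/3 = -116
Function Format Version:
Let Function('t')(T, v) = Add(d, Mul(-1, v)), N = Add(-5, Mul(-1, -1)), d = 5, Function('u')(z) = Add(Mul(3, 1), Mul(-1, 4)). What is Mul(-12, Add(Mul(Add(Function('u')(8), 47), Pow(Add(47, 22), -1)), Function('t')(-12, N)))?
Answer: -116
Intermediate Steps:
Function('u')(z) = -1 (Function('u')(z) = Add(3, -4) = -1)
N = -4 (N = Add(-5, 1) = -4)
Function('t')(T, v) = Add(5, Mul(-1, v))
Mul(-12, Add(Mul(Add(Function('u')(8), 47), Pow(Add(47, 22), -1)), Function('t')(-12, N))) = Mul(-12, Add(Mul(Add(-1, 47), Pow(Add(47, 22), -1)), Add(5, Mul(-1, -4)))) = Mul(-12, Add(Mul(46, Pow(69, -1)), Add(5, 4))) = Mul(-12, Add(Mul(46, Rational(1, 69)), 9)) = Mul(-12, Add(Rational(2, 3), 9)) = Mul(-12, Rational(29, 3)) = -116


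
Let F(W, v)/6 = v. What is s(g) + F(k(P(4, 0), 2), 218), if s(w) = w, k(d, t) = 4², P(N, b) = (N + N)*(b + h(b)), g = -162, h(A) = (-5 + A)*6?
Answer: 1146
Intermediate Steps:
h(A) = -30 + 6*A
P(N, b) = 2*N*(-30 + 7*b) (P(N, b) = (N + N)*(b + (-30 + 6*b)) = (2*N)*(-30 + 7*b) = 2*N*(-30 + 7*b))
k(d, t) = 16
F(W, v) = 6*v
s(g) + F(k(P(4, 0), 2), 218) = -162 + 6*218 = -162 + 1308 = 1146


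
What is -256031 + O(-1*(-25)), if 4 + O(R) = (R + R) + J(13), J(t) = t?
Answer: -255972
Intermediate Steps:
O(R) = 9 + 2*R (O(R) = -4 + ((R + R) + 13) = -4 + (2*R + 13) = -4 + (13 + 2*R) = 9 + 2*R)
-256031 + O(-1*(-25)) = -256031 + (9 + 2*(-1*(-25))) = -256031 + (9 + 2*25) = -256031 + (9 + 50) = -256031 + 59 = -255972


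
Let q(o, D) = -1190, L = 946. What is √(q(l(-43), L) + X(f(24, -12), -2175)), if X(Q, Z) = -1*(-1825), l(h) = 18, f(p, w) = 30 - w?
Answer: √635 ≈ 25.199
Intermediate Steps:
X(Q, Z) = 1825
√(q(l(-43), L) + X(f(24, -12), -2175)) = √(-1190 + 1825) = √635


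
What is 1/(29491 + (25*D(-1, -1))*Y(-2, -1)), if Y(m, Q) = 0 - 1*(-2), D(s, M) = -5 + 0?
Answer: 1/29241 ≈ 3.4199e-5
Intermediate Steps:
D(s, M) = -5
Y(m, Q) = 2 (Y(m, Q) = 0 + 2 = 2)
1/(29491 + (25*D(-1, -1))*Y(-2, -1)) = 1/(29491 + (25*(-5))*2) = 1/(29491 - 125*2) = 1/(29491 - 250) = 1/29241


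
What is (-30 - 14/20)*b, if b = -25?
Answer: 1535/2 ≈ 767.50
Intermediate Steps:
(-30 - 14/20)*b = (-30 - 14/20)*(-25) = (-30 - 14*1/20)*(-25) = (-30 - 7/10)*(-25) = -307/10*(-25) = 1535/2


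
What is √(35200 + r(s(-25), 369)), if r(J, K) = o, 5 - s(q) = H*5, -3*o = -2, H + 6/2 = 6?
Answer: √316806/3 ≈ 187.62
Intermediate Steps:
H = 3 (H = -3 + 6 = 3)
o = ⅔ (o = -⅓*(-2) = ⅔ ≈ 0.66667)
s(q) = -10 (s(q) = 5 - 3*5 = 5 - 1*15 = 5 - 15 = -10)
r(J, K) = ⅔
√(35200 + r(s(-25), 369)) = √(35200 + ⅔) = √(105602/3) = √316806/3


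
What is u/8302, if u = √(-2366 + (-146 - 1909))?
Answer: I*√4421/8302 ≈ 0.008009*I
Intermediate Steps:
u = I*√4421 (u = √(-2366 - 2055) = √(-4421) = I*√4421 ≈ 66.491*I)
u/8302 = (I*√4421)/8302 = (I*√4421)*(1/8302) = I*√4421/8302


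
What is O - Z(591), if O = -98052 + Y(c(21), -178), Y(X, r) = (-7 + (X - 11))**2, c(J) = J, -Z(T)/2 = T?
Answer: -96861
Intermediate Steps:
Z(T) = -2*T
Y(X, r) = (-18 + X)**2 (Y(X, r) = (-7 + (-11 + X))**2 = (-18 + X)**2)
O = -98043 (O = -98052 + (-18 + 21)**2 = -98052 + 3**2 = -98052 + 9 = -98043)
O - Z(591) = -98043 - (-2)*591 = -98043 - 1*(-1182) = -98043 + 1182 = -96861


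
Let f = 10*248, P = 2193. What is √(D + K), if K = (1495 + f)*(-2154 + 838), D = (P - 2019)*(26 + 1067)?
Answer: 3*I*√560102 ≈ 2245.2*I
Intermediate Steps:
D = 190182 (D = (2193 - 2019)*(26 + 1067) = 174*1093 = 190182)
f = 2480
K = -5231100 (K = (1495 + 2480)*(-2154 + 838) = 3975*(-1316) = -5231100)
√(D + K) = √(190182 - 5231100) = √(-5040918) = 3*I*√560102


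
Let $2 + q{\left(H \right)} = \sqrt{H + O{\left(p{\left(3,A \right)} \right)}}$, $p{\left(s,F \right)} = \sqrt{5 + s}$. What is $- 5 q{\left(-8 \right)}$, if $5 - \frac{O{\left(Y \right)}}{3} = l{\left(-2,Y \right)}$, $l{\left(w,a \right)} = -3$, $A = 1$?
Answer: $-10$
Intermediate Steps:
$O{\left(Y \right)} = 24$ ($O{\left(Y \right)} = 15 - -9 = 15 + 9 = 24$)
$q{\left(H \right)} = -2 + \sqrt{24 + H}$ ($q{\left(H \right)} = -2 + \sqrt{H + 24} = -2 + \sqrt{24 + H}$)
$- 5 q{\left(-8 \right)} = - 5 \left(-2 + \sqrt{24 - 8}\right) = - 5 \left(-2 + \sqrt{16}\right) = - 5 \left(-2 + 4\right) = \left(-5\right) 2 = -10$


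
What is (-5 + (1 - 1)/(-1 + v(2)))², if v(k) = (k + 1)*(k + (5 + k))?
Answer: 25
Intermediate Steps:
v(k) = (1 + k)*(5 + 2*k)
(-5 + (1 - 1)/(-1 + v(2)))² = (-5 + (1 - 1)/(-1 + (5 + 2*2² + 7*2)))² = (-5 + 0/(-1 + (5 + 2*4 + 14)))² = (-5 + 0/(-1 + (5 + 8 + 14)))² = (-5 + 0/(-1 + 27))² = (-5 + 0/26)² = (-5 + 0*(1/26))² = (-5 + 0)² = (-5)² = 25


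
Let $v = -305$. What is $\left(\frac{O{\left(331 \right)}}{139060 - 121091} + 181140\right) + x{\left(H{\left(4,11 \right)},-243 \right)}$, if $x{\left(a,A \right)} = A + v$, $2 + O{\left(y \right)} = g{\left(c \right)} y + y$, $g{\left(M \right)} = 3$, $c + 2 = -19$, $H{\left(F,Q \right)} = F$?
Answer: $\frac{3245058970}{17969} \approx 1.8059 \cdot 10^{5}$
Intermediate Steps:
$c = -21$ ($c = -2 - 19 = -21$)
$O{\left(y \right)} = -2 + 4 y$ ($O{\left(y \right)} = -2 + \left(3 y + y\right) = -2 + 4 y$)
$x{\left(a,A \right)} = -305 + A$ ($x{\left(a,A \right)} = A - 305 = -305 + A$)
$\left(\frac{O{\left(331 \right)}}{139060 - 121091} + 181140\right) + x{\left(H{\left(4,11 \right)},-243 \right)} = \left(\frac{-2 + 4 \cdot 331}{139060 - 121091} + 181140\right) - 548 = \left(\frac{-2 + 1324}{17969} + 181140\right) - 548 = \left(1322 \cdot \frac{1}{17969} + 181140\right) - 548 = \left(\frac{1322}{17969} + 181140\right) - 548 = \frac{3254905982}{17969} - 548 = \frac{3245058970}{17969}$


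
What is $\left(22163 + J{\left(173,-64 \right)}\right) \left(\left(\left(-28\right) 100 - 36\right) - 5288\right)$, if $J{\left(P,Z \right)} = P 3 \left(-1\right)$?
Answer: $-175835856$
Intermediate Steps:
$J{\left(P,Z \right)} = - 3 P$ ($J{\left(P,Z \right)} = 3 P \left(-1\right) = - 3 P$)
$\left(22163 + J{\left(173,-64 \right)}\right) \left(\left(\left(-28\right) 100 - 36\right) - 5288\right) = \left(22163 - 519\right) \left(\left(\left(-28\right) 100 - 36\right) - 5288\right) = \left(22163 - 519\right) \left(\left(-2800 - 36\right) - 5288\right) = 21644 \left(-2836 - 5288\right) = 21644 \left(-8124\right) = -175835856$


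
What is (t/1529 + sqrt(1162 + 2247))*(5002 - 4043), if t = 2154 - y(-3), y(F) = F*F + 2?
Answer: 2055137/1529 + 959*sqrt(3409) ≈ 57337.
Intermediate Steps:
y(F) = 2 + F**2 (y(F) = F**2 + 2 = 2 + F**2)
t = 2143 (t = 2154 - (2 + (-3)**2) = 2154 - (2 + 9) = 2154 - 1*11 = 2154 - 11 = 2143)
(t/1529 + sqrt(1162 + 2247))*(5002 - 4043) = (2143/1529 + sqrt(1162 + 2247))*(5002 - 4043) = (2143*(1/1529) + sqrt(3409))*959 = (2143/1529 + sqrt(3409))*959 = 2055137/1529 + 959*sqrt(3409)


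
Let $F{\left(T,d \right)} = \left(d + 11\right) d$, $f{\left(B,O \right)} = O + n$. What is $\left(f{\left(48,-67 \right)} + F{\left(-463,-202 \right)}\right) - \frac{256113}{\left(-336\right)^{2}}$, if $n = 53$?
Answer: $\frac{483768535}{12544} \approx 38566.0$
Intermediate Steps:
$f{\left(B,O \right)} = 53 + O$ ($f{\left(B,O \right)} = O + 53 = 53 + O$)
$F{\left(T,d \right)} = d \left(11 + d\right)$ ($F{\left(T,d \right)} = \left(11 + d\right) d = d \left(11 + d\right)$)
$\left(f{\left(48,-67 \right)} + F{\left(-463,-202 \right)}\right) - \frac{256113}{\left(-336\right)^{2}} = \left(\left(53 - 67\right) - 202 \left(11 - 202\right)\right) - \frac{256113}{\left(-336\right)^{2}} = \left(-14 - -38582\right) - \frac{256113}{112896} = \left(-14 + 38582\right) - \frac{28457}{12544} = 38568 - \frac{28457}{12544} = \frac{483768535}{12544}$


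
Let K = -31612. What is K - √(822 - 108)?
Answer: -31612 - √714 ≈ -31639.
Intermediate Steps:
K - √(822 - 108) = -31612 - √(822 - 108) = -31612 - √714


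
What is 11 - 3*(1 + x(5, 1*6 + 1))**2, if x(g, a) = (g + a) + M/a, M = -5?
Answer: -21649/49 ≈ -441.82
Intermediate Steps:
x(g, a) = a + g - 5/a (x(g, a) = (g + a) - 5/a = (a + g) - 5/a = a + g - 5/a)
11 - 3*(1 + x(5, 1*6 + 1))**2 = 11 - 3*(1 + ((1*6 + 1) + 5 - 5/(1*6 + 1)))**2 = 11 - 3*(1 + ((6 + 1) + 5 - 5/(6 + 1)))**2 = 11 - 3*(1 + (7 + 5 - 5/7))**2 = 11 - 3*(1 + 79/7)**2 = 11 - 3*(86/7)**2 = 11 - 3*7396/49 = 11 - 22188/49 = -21649/49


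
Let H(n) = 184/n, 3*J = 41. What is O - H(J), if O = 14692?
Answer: 601820/41 ≈ 14679.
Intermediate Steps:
J = 41/3 (J = (⅓)*41 = 41/3 ≈ 13.667)
O - H(J) = 14692 - 184/41/3 = 14692 - 184*3/41 = 14692 - 1*552/41 = 14692 - 552/41 = 601820/41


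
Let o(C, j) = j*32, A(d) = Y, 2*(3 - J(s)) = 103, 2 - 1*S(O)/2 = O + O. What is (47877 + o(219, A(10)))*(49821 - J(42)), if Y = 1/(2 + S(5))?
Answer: 33424832897/14 ≈ 2.3875e+9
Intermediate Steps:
S(O) = 4 - 4*O (S(O) = 4 - 2*(O + O) = 4 - 4*O)
J(s) = -97/2 (J(s) = 3 - ½*103 = 3 - 103/2 = -97/2)
Y = -1/14 (Y = 1/(2 + (4 - 4*5)) = 1/(2 + (4 - 20)) = 1/(2 - 16) = 1/(-14) = -1/14 ≈ -0.071429)
A(d) = -1/14
o(C, j) = 32*j
(47877 + o(219, A(10)))*(49821 - J(42)) = (47877 + 32*(-1/14))*(49821 - 1*(-97/2)) = (47877 - 16/7)*(49821 + 97/2) = (335123/7)*(99739/2) = 33424832897/14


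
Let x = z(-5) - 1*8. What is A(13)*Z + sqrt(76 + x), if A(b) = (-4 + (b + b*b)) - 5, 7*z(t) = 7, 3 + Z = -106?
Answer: -18857 + sqrt(69) ≈ -18849.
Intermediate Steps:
Z = -109 (Z = -3 - 106 = -109)
z(t) = 1 (z(t) = (1/7)*7 = 1)
x = -7 (x = 1 - 1*8 = 1 - 8 = -7)
A(b) = -9 + b + b**2 (A(b) = (-4 + (b + b**2)) - 5 = (-4 + b + b**2) - 5 = -9 + b + b**2)
A(13)*Z + sqrt(76 + x) = (-9 + 13 + 13**2)*(-109) + sqrt(76 - 7) = (-9 + 13 + 169)*(-109) + sqrt(69) = 173*(-109) + sqrt(69) = -18857 + sqrt(69)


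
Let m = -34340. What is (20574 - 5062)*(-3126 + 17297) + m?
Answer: 219786212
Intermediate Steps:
(20574 - 5062)*(-3126 + 17297) + m = (20574 - 5062)*(-3126 + 17297) - 34340 = 15512*14171 - 34340 = 219820552 - 34340 = 219786212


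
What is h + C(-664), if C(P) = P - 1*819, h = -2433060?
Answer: -2434543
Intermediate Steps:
C(P) = -819 + P (C(P) = P - 819 = -819 + P)
h + C(-664) = -2433060 + (-819 - 664) = -2433060 - 1483 = -2434543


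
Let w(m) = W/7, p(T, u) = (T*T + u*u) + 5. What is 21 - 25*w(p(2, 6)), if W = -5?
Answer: 272/7 ≈ 38.857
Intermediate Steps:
p(T, u) = 5 + T**2 + u**2 (p(T, u) = (T**2 + u**2) + 5 = 5 + T**2 + u**2)
w(m) = -5/7
21 - 25*w(p(2, 6)) = 21 - 25*(-5/7) = 21 + 125/7 = 272/7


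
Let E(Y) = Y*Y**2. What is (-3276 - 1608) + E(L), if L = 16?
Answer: -788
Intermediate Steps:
E(Y) = Y**3
(-3276 - 1608) + E(L) = (-3276 - 1608) + 16**3 = -4884 + 4096 = -788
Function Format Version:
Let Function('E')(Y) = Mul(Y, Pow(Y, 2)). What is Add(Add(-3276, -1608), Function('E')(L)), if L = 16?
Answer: -788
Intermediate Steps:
Function('E')(Y) = Pow(Y, 3)
Add(Add(-3276, -1608), Function('E')(L)) = Add(Add(-3276, -1608), Pow(16, 3)) = Add(-4884, 4096) = -788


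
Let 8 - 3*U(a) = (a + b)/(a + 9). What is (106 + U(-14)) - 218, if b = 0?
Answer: -1654/15 ≈ -110.27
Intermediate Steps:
U(a) = 8/3 - a/(3*(9 + a)) (U(a) = 8/3 - (a + 0)/(3*(a + 9)) = 8/3 - a/(3*(9 + a)))
(106 + U(-14)) - 218 = (106 + (72 + 7*(-14))/(3*(9 - 14))) - 218 = (106 + (⅓)*(72 - 98)/(-5)) - 218 = (106 + (⅓)*(-⅕)*(-26)) - 218 = (106 + 26/15) - 218 = 1616/15 - 218 = -1654/15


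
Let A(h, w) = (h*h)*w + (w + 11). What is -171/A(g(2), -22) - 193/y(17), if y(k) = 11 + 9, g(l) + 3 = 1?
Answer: -1743/220 ≈ -7.9227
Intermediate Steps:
g(l) = -2 (g(l) = -3 + 1 = -2)
y(k) = 20
A(h, w) = 11 + w + w*h² (A(h, w) = h²*w + (11 + w) = w*h² + (11 + w) = 11 + w + w*h²)
-171/A(g(2), -22) - 193/y(17) = -171/(11 - 22 - 22*(-2)²) - 193/20 = -171/(11 - 22 - 22*4) - 193*1/20 = -171/(11 - 22 - 88) - 193/20 = -171/(-99) - 193/20 = -171*(-1/99) - 193/20 = 19/11 - 193/20 = -1743/220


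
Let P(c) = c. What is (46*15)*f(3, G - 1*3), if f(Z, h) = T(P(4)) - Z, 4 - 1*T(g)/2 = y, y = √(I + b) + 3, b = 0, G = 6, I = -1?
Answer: -690 - 1380*I ≈ -690.0 - 1380.0*I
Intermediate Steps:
y = 3 + I (y = √(-1 + 0) + 3 = √(-1) + 3 = I + 3 = 3 + I ≈ 3.0 + 1.0*I)
T(g) = 2 - 2*I (T(g) = 8 - 2*(3 + I) = 8 + (-6 - 2*I) = 2 - 2*I)
f(Z, h) = 2 - Z - 2*I (f(Z, h) = (2 - 2*I) - Z = 2 - Z - 2*I)
(46*15)*f(3, G - 1*3) = (46*15)*(2 - 1*3 - 2*I) = 690*(2 - 3 - 2*I) = 690*(-1 - 2*I) = -690 - 1380*I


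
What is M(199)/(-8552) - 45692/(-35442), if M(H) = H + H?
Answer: 94163017/75774996 ≈ 1.2427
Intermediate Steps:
M(H) = 2*H
M(199)/(-8552) - 45692/(-35442) = (2*199)/(-8552) - 45692/(-35442) = 398*(-1/8552) - 45692*(-1/35442) = -199/4276 + 22846/17721 = 94163017/75774996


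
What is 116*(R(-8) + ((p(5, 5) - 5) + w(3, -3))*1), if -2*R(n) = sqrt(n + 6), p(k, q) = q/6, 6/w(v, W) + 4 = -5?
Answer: -1682/3 - 58*I*sqrt(2) ≈ -560.67 - 82.024*I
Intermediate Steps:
w(v, W) = -2/3 (w(v, W) = 6/(-4 - 5) = 6/(-9) = 6*(-1/9) = -2/3)
p(k, q) = q/6 (p(k, q) = q*(1/6) = q/6)
R(n) = -sqrt(6 + n)/2 (R(n) = -sqrt(n + 6)/2 = -sqrt(6 + n)/2)
116*(R(-8) + ((p(5, 5) - 5) + w(3, -3))*1) = 116*(-sqrt(6 - 8)/2 + (((1/6)*5 - 5) - 2/3)*1) = 116*(-I*sqrt(2)/2 + ((5/6 - 5) - 2/3)*1) = 116*(-I*sqrt(2)/2 + (-25/6 - 2/3)*1) = 116*(-I*sqrt(2)/2 - 29/6*1) = 116*(-I*sqrt(2)/2 - 29/6) = 116*(-29/6 - I*sqrt(2)/2) = -1682/3 - 58*I*sqrt(2)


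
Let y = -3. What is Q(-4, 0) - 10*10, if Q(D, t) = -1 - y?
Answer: -98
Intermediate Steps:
Q(D, t) = 2 (Q(D, t) = -1 - 1*(-3) = -1 + 3 = 2)
Q(-4, 0) - 10*10 = 2 - 10*10 = 2 - 100 = -98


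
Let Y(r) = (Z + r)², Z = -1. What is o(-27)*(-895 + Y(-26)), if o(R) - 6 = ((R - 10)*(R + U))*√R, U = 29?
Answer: -996 + 36852*I*√3 ≈ -996.0 + 63830.0*I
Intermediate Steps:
Y(r) = (-1 + r)²
o(R) = 6 + √R*(-10 + R)*(29 + R) (o(R) = 6 + ((R - 10)*(R + 29))*√R = 6 + ((-10 + R)*(29 + R))*√R = 6 + √R*(-10 + R)*(29 + R))
o(-27)*(-895 + Y(-26)) = (6 + (-27)^(5/2) - 870*I*√3 + 19*(-27)^(3/2))*(-895 + (-1 - 26)²) = (6 + 2187*I*√3 - 870*I*√3 + 19*(-81*I*√3))*(-895 + (-27)²) = (6 + 2187*I*√3 - 870*I*√3 - 1539*I*√3)*(-895 + 729) = (6 - 222*I*√3)*(-166) = -996 + 36852*I*√3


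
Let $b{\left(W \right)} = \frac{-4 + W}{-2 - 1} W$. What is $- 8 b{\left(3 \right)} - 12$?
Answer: $-20$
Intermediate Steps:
$b{\left(W \right)} = W \left(\frac{4}{3} - \frac{W}{3}\right)$ ($b{\left(W \right)} = \frac{-4 + W}{-3} W = \left(-4 + W\right) \left(- \frac{1}{3}\right) W = \left(\frac{4}{3} - \frac{W}{3}\right) W = W \left(\frac{4}{3} - \frac{W}{3}\right)$)
$- 8 b{\left(3 \right)} - 12 = - 8 \cdot \frac{1}{3} \cdot 3 \left(4 - 3\right) - 12 = - 8 \cdot \frac{1}{3} \cdot 3 \cdot 1 - 12 = \left(-8\right) 1 - 12 = -8 - 12 = -20$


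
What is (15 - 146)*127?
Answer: -16637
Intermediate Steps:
(15 - 146)*127 = -131*127 = -16637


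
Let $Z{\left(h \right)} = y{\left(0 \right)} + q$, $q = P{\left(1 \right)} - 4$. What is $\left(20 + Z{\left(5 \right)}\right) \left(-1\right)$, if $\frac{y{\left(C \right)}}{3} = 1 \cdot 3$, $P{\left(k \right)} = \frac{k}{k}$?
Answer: $-26$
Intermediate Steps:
$P{\left(k \right)} = 1$
$y{\left(C \right)} = 9$ ($y{\left(C \right)} = 3 \cdot 1 \cdot 3 = 3 \cdot 3 = 9$)
$q = -3$ ($q = 1 - 4 = -3$)
$Z{\left(h \right)} = 6$ ($Z{\left(h \right)} = 9 - 3 = 6$)
$\left(20 + Z{\left(5 \right)}\right) \left(-1\right) = \left(20 + 6\right) \left(-1\right) = 26 \left(-1\right) = -26$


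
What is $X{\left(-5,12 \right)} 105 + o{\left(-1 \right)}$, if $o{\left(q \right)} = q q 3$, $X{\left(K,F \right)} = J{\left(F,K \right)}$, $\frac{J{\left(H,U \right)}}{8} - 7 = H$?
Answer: $15963$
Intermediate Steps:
$J{\left(H,U \right)} = 56 + 8 H$
$X{\left(K,F \right)} = 56 + 8 F$
$o{\left(q \right)} = 3 q^{2}$ ($o{\left(q \right)} = q^{2} \cdot 3 = 3 q^{2}$)
$X{\left(-5,12 \right)} 105 + o{\left(-1 \right)} = \left(56 + 8 \cdot 12\right) 105 + 3 \left(-1\right)^{2} = \left(56 + 96\right) 105 + 3 \cdot 1 = 152 \cdot 105 + 3 = 15960 + 3 = 15963$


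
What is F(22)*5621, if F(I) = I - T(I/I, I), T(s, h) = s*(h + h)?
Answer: -123662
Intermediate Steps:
T(s, h) = 2*h*s (T(s, h) = s*(2*h) = 2*h*s)
F(I) = -I (F(I) = I - 2*I*I/I = I - 2*I = -I)
F(22)*5621 = -1*22*5621 = -22*5621 = -123662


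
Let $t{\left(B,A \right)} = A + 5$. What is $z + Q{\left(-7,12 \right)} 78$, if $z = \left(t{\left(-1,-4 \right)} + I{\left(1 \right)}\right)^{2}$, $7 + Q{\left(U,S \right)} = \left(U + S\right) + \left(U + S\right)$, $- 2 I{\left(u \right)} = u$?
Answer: $\frac{937}{4} \approx 234.25$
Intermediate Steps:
$I{\left(u \right)} = - \frac{u}{2}$
$t{\left(B,A \right)} = 5 + A$
$Q{\left(U,S \right)} = -7 + 2 S + 2 U$ ($Q{\left(U,S \right)} = -7 + \left(\left(U + S\right) + \left(U + S\right)\right) = -7 + \left(\left(S + U\right) + \left(S + U\right)\right) = -7 + \left(2 S + 2 U\right) = -7 + 2 S + 2 U$)
$z = \frac{1}{4}$ ($z = \left(\left(5 - 4\right) - \frac{1}{2}\right)^{2} = \left(1 - \frac{1}{2}\right)^{2} = \left(\frac{1}{2}\right)^{2} = \frac{1}{4} \approx 0.25$)
$z + Q{\left(-7,12 \right)} 78 = \frac{1}{4} + \left(-7 + 2 \cdot 12 + 2 \left(-7\right)\right) 78 = \frac{1}{4} + \left(-7 + 24 - 14\right) 78 = \frac{1}{4} + 3 \cdot 78 = \frac{1}{4} + 234 = \frac{937}{4}$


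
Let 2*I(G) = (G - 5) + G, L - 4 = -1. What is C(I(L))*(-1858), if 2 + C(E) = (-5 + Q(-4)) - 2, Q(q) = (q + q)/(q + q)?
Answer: 14864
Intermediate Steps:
L = 3 (L = 4 - 1 = 3)
I(G) = -5/2 + G (I(G) = ((G - 5) + G)/2 = ((-5 + G) + G)/2 = (-5 + 2*G)/2 = -5/2 + G)
Q(q) = 1 (Q(q) = (2*q)/((2*q)) = (2*q)*(1/(2*q)) = 1)
C(E) = -8 (C(E) = -2 + ((-5 + 1) - 2) = -2 + (-4 - 2) = -2 - 6 = -8)
C(I(L))*(-1858) = -8*(-1858) = 14864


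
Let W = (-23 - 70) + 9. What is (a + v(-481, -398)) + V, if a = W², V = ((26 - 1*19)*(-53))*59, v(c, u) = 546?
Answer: -14287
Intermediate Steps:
W = -84 (W = -93 + 9 = -84)
V = -21889 (V = ((26 - 19)*(-53))*59 = (7*(-53))*59 = -371*59 = -21889)
a = 7056 (a = (-84)² = 7056)
(a + v(-481, -398)) + V = (7056 + 546) - 21889 = 7602 - 21889 = -14287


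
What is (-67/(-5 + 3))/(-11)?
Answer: -67/22 ≈ -3.0455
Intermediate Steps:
(-67/(-5 + 3))/(-11) = -(-67)/(11*(-2)) = -(-67)*(-1)/(11*2) = -1/11*67/2 = -67/22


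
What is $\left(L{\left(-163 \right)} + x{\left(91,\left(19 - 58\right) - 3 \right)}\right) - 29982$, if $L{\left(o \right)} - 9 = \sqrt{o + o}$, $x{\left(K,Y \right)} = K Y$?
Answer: $-33795 + i \sqrt{326} \approx -33795.0 + 18.055 i$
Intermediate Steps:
$L{\left(o \right)} = 9 + \sqrt{2} \sqrt{o}$ ($L{\left(o \right)} = 9 + \sqrt{o + o} = 9 + \sqrt{2 o} = 9 + \sqrt{2} \sqrt{o}$)
$\left(L{\left(-163 \right)} + x{\left(91,\left(19 - 58\right) - 3 \right)}\right) - 29982 = \left(\left(9 + \sqrt{2} \sqrt{-163}\right) + 91 \left(\left(19 - 58\right) - 3\right)\right) - 29982 = \left(\left(9 + \sqrt{2} i \sqrt{163}\right) + 91 \left(-39 - 3\right)\right) - 29982 = \left(\left(9 + i \sqrt{326}\right) + 91 \left(-42\right)\right) - 29982 = \left(\left(9 + i \sqrt{326}\right) - 3822\right) - 29982 = \left(-3813 + i \sqrt{326}\right) - 29982 = -33795 + i \sqrt{326}$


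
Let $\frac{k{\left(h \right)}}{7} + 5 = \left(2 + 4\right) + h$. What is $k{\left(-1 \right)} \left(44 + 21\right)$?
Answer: $0$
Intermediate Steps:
$k{\left(h \right)} = 7 + 7 h$ ($k{\left(h \right)} = -35 + 7 \left(\left(2 + 4\right) + h\right) = -35 + 7 \left(6 + h\right) = -35 + \left(42 + 7 h\right) = 7 + 7 h$)
$k{\left(-1 \right)} \left(44 + 21\right) = \left(7 + 7 \left(-1\right)\right) \left(44 + 21\right) = \left(7 - 7\right) 65 = 0 \cdot 65 = 0$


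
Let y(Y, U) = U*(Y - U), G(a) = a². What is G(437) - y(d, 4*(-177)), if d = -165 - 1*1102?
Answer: -204803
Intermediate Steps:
d = -1267 (d = -165 - 1102 = -1267)
G(437) - y(d, 4*(-177)) = 437² - 4*(-177)*(-1267 - 4*(-177)) = 190969 - (-708)*(-1267 - 1*(-708)) = 190969 - (-708)*(-1267 + 708) = 190969 - (-708)*(-559) = 190969 - 1*395772 = 190969 - 395772 = -204803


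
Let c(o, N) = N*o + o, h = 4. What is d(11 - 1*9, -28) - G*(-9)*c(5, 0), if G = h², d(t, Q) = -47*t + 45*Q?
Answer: -634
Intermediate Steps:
c(o, N) = o + N*o
G = 16 (G = 4² = 16)
d(11 - 1*9, -28) - G*(-9)*c(5, 0) = (-47*(11 - 1*9) + 45*(-28)) - 16*(-9)*5*(1 + 0) = (-47*(11 - 9) - 1260) - (-144)*5*1 = (-47*2 - 1260) - (-144)*5 = (-94 - 1260) - 1*(-720) = -1354 + 720 = -634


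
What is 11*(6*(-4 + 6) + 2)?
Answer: 154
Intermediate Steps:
11*(6*(-4 + 6) + 2) = 11*(6*2 + 2) = 11*(12 + 2) = 11*14 = 154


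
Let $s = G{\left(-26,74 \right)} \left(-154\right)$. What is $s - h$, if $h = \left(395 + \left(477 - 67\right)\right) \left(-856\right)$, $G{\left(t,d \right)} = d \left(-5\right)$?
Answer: $746060$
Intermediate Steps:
$G{\left(t,d \right)} = - 5 d$
$h = -689080$ ($h = \left(395 + 410\right) \left(-856\right) = 805 \left(-856\right) = -689080$)
$s = 56980$ ($s = \left(-5\right) 74 \left(-154\right) = \left(-370\right) \left(-154\right) = 56980$)
$s - h = 56980 - -689080 = 56980 + 689080 = 746060$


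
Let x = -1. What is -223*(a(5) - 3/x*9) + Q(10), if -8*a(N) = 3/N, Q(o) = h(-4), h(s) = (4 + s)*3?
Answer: -240171/40 ≈ -6004.3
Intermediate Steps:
h(s) = 12 + 3*s
Q(o) = 0 (Q(o) = 12 + 3*(-4) = 12 - 12 = 0)
a(N) = -3/(8*N)
-223*(a(5) - 3/x*9) + Q(10) = -223*(-3/8/5 - 3/(-1)*9) + 0 = -223*(-3/8*1/5 - 3*(-1)*9) + 0 = -223*(-3/40 + 3*9) + 0 = -223*(-3/40 + 27) + 0 = -223*1077/40 + 0 = -240171/40 + 0 = -240171/40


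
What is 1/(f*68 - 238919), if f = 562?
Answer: -1/200703 ≈ -4.9825e-6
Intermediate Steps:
1/(f*68 - 238919) = 1/(562*68 - 238919) = 1/(38216 - 238919) = 1/(-200703) = -1/200703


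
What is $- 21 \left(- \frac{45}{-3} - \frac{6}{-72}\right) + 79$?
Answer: $- \frac{951}{4} \approx -237.75$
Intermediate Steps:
$- 21 \left(- \frac{45}{-3} - \frac{6}{-72}\right) + 79 = - 21 \left(\left(-45\right) \left(- \frac{1}{3}\right) - - \frac{1}{12}\right) + 79 = - 21 \left(15 + \frac{1}{12}\right) + 79 = \left(-21\right) \frac{181}{12} + 79 = - \frac{1267}{4} + 79 = - \frac{951}{4}$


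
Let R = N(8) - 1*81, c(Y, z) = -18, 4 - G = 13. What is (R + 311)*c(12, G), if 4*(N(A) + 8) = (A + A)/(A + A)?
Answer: -8001/2 ≈ -4000.5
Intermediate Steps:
G = -9 (G = 4 - 1*13 = 4 - 13 = -9)
N(A) = -31/4 (N(A) = -8 + ((A + A)/(A + A))/4 = -8 + ((2*A)/((2*A)))/4 = -8 + ((2*A)*(1/(2*A)))/4 = -8 + (1/4)*1 = -8 + 1/4 = -31/4)
R = -355/4 (R = -31/4 - 1*81 = -31/4 - 81 = -355/4 ≈ -88.750)
(R + 311)*c(12, G) = (-355/4 + 311)*(-18) = (889/4)*(-18) = -8001/2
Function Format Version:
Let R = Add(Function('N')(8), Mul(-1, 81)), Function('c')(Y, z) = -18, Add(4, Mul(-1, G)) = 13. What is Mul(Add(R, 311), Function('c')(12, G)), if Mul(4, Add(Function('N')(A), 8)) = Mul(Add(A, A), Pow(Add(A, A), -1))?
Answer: Rational(-8001, 2) ≈ -4000.5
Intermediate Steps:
G = -9 (G = Add(4, Mul(-1, 13)) = Add(4, -13) = -9)
Function('N')(A) = Rational(-31, 4) (Function('N')(A) = Add(-8, Mul(Rational(1, 4), Mul(Add(A, A), Pow(Add(A, A), -1)))) = Add(-8, Mul(Rational(1, 4), Mul(Mul(2, A), Pow(Mul(2, A), -1)))) = Add(-8, Mul(Rational(1, 4), Mul(Mul(2, A), Mul(Rational(1, 2), Pow(A, -1))))) = Add(-8, Mul(Rational(1, 4), 1)) = Add(-8, Rational(1, 4)) = Rational(-31, 4))
R = Rational(-355, 4) (R = Add(Rational(-31, 4), Mul(-1, 81)) = Add(Rational(-31, 4), -81) = Rational(-355, 4) ≈ -88.750)
Mul(Add(R, 311), Function('c')(12, G)) = Mul(Add(Rational(-355, 4), 311), -18) = Mul(Rational(889, 4), -18) = Rational(-8001, 2)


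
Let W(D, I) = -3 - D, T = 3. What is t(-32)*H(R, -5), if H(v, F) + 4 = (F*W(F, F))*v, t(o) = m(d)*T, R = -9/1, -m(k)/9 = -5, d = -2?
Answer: 11610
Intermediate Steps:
m(k) = 45 (m(k) = -9*(-5) = 45)
R = -9 (R = -9*1 = -9)
t(o) = 135 (t(o) = 45*3 = 135)
H(v, F) = -4 + F*v*(-3 - F) (H(v, F) = -4 + (F*(-3 - F))*v = -4 + F*v*(-3 - F))
t(-32)*H(R, -5) = 135*(-4 - 1*(-5)*(-9)*(3 - 5)) = 135*(-4 - 1*(-5)*(-9)*(-2)) = 135*(-4 + 90) = 135*86 = 11610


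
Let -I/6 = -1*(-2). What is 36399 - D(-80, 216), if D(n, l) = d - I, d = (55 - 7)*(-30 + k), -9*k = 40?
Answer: 114121/3 ≈ 38040.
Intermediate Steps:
k = -40/9 (k = -1/9*40 = -40/9 ≈ -4.4444)
I = -12 (I = -(-6)*(-2) = -6*2 = -12)
d = -4960/3 (d = (55 - 7)*(-30 - 40/9) = 48*(-310/9) = -4960/3 ≈ -1653.3)
D(n, l) = -4924/3 (D(n, l) = -4960/3 - 1*(-12) = -4960/3 + 12 = -4924/3)
36399 - D(-80, 216) = 36399 - 1*(-4924/3) = 36399 + 4924/3 = 114121/3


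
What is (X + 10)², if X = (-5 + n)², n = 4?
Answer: 121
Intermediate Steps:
X = 1 (X = (-5 + 4)² = (-1)² = 1)
(X + 10)² = (1 + 10)² = 11² = 121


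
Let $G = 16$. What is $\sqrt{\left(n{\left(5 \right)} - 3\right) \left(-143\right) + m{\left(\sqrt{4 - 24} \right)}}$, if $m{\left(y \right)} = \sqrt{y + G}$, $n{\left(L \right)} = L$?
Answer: $\sqrt{-286 + \sqrt{2} \sqrt{8 + i \sqrt{5}}} \approx 0.0165 + 16.792 i$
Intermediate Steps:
$m{\left(y \right)} = \sqrt{16 + y}$ ($m{\left(y \right)} = \sqrt{y + 16} = \sqrt{16 + y}$)
$\sqrt{\left(n{\left(5 \right)} - 3\right) \left(-143\right) + m{\left(\sqrt{4 - 24} \right)}} = \sqrt{\left(5 - 3\right) \left(-143\right) + \sqrt{16 + \sqrt{4 - 24}}} = \sqrt{\left(5 - 3\right) \left(-143\right) + \sqrt{16 + \sqrt{-20}}} = \sqrt{2 \left(-143\right) + \sqrt{16 + 2 i \sqrt{5}}} = \sqrt{-286 + \sqrt{16 + 2 i \sqrt{5}}}$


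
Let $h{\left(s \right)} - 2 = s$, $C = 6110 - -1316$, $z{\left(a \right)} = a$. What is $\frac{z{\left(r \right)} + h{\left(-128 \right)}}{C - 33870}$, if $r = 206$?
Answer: $- \frac{20}{6611} \approx -0.0030253$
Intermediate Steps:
$C = 7426$ ($C = 6110 + 1316 = 7426$)
$h{\left(s \right)} = 2 + s$
$\frac{z{\left(r \right)} + h{\left(-128 \right)}}{C - 33870} = \frac{206 + \left(2 - 128\right)}{7426 - 33870} = \frac{206 - 126}{-26444} = 80 \left(- \frac{1}{26444}\right) = - \frac{20}{6611}$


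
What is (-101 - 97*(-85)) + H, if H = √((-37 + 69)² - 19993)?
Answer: 8144 + I*√18969 ≈ 8144.0 + 137.73*I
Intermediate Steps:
H = I*√18969 (H = √(32² - 19993) = √(1024 - 19993) = √(-18969) = I*√18969 ≈ 137.73*I)
(-101 - 97*(-85)) + H = (-101 - 97*(-85)) + I*√18969 = (-101 + 8245) + I*√18969 = 8144 + I*√18969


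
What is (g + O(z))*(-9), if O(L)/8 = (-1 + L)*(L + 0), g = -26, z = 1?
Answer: 234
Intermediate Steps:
O(L) = 8*L*(-1 + L) (O(L) = 8*((-1 + L)*(L + 0)) = 8*((-1 + L)*L) = 8*(L*(-1 + L)) = 8*L*(-1 + L))
(g + O(z))*(-9) = (-26 + 8*1*(-1 + 1))*(-9) = (-26 + 8*1*0)*(-9) = (-26 + 0)*(-9) = -26*(-9) = 234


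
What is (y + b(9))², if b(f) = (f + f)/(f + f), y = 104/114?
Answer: 11881/3249 ≈ 3.6568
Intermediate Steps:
y = 52/57 (y = 104*(1/114) = 52/57 ≈ 0.91228)
b(f) = 1 (b(f) = (2*f)/((2*f)) = (2*f)*(1/(2*f)) = 1)
(y + b(9))² = (52/57 + 1)² = (109/57)² = 11881/3249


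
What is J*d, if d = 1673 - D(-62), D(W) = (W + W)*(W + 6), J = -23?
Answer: 121233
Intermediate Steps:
D(W) = 2*W*(6 + W) (D(W) = (2*W)*(6 + W) = 2*W*(6 + W))
d = -5271 (d = 1673 - 2*(-62)*(6 - 62) = 1673 - 2*(-62)*(-56) = 1673 - 1*6944 = 1673 - 6944 = -5271)
J*d = -23*(-5271) = 121233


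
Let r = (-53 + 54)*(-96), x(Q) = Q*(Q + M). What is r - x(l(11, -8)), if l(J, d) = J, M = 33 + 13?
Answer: -723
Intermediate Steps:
M = 46
x(Q) = Q*(46 + Q) (x(Q) = Q*(Q + 46) = Q*(46 + Q))
r = -96 (r = 1*(-96) = -96)
r - x(l(11, -8)) = -96 - 11*(46 + 11) = -96 - 11*57 = -96 - 1*627 = -96 - 627 = -723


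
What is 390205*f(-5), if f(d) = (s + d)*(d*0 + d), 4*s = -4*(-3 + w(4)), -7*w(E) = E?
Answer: 19510250/7 ≈ 2.7872e+6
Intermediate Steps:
w(E) = -E/7
s = 25/7 (s = (-4*(-3 - 1/7*4))/4 = (-4*(-3 - 4/7))/4 = (-4*(-25/7))/4 = (1/4)*(100/7) = 25/7 ≈ 3.5714)
f(d) = d*(25/7 + d) (f(d) = (25/7 + d)*(d*0 + d) = (25/7 + d)*(0 + d) = (25/7 + d)*d = d*(25/7 + d))
390205*f(-5) = 390205*((1/7)*(-5)*(25 + 7*(-5))) = 390205*((1/7)*(-5)*(25 - 35)) = 390205*((1/7)*(-5)*(-10)) = 390205*(50/7) = 19510250/7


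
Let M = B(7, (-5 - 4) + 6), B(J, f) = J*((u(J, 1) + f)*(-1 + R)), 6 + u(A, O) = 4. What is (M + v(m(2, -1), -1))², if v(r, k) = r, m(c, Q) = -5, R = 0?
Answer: 900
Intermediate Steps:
u(A, O) = -2 (u(A, O) = -6 + 4 = -2)
B(J, f) = J*(2 - f) (B(J, f) = J*((-2 + f)*(-1 + 0)) = J*((-2 + f)*(-1)) = J*(2 - f))
M = 35 (M = 7*(2 - ((-5 - 4) + 6)) = 7*(2 - (-9 + 6)) = 7*(2 - 1*(-3)) = 7*(2 + 3) = 7*5 = 35)
(M + v(m(2, -1), -1))² = (35 - 5)² = 30² = 900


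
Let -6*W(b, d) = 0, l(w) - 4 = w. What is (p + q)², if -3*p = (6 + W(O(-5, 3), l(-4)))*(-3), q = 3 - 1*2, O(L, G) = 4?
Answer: 49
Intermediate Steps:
l(w) = 4 + w
W(b, d) = 0 (W(b, d) = -⅙*0 = 0)
q = 1 (q = 3 - 2 = 1)
p = 6 (p = -(6 + 0)*(-3)/3 = -2*(-3) = -⅓*(-18) = 6)
(p + q)² = (6 + 1)² = 7² = 49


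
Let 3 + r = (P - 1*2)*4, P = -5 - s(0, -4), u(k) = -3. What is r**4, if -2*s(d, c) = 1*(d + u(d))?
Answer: 1874161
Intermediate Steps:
s(d, c) = 3/2 - d/2 (s(d, c) = -(d - 3)/2 = -(-3 + d)/2 = 3/2 - d/2)
P = -13/2 (P = -5 - (3/2 - 1/2*0) = -5 - (3/2 + 0) = -5 - 1*3/2 = -5 - 3/2 = -13/2 ≈ -6.5000)
r = -37 (r = -3 + (-13/2 - 1*2)*4 = -3 + (-13/2 - 2)*4 = -3 - 17/2*4 = -3 - 34 = -37)
r**4 = (-37)**4 = 1874161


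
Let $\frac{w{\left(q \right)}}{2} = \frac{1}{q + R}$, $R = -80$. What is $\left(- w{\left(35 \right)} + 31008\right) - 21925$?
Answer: $\frac{408737}{45} \approx 9083.0$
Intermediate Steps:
$w{\left(q \right)} = \frac{2}{-80 + q}$ ($w{\left(q \right)} = \frac{2}{q - 80} = \frac{2}{-80 + q}$)
$\left(- w{\left(35 \right)} + 31008\right) - 21925 = \left(- \frac{2}{-80 + 35} + 31008\right) - 21925 = \left(- \frac{2}{-45} + 31008\right) - 21925 = \left(- \frac{2 \left(-1\right)}{45} + 31008\right) - 21925 = \left(\left(-1\right) \left(- \frac{2}{45}\right) + 31008\right) - 21925 = \left(\frac{2}{45} + 31008\right) - 21925 = \frac{1395362}{45} - 21925 = \frac{408737}{45}$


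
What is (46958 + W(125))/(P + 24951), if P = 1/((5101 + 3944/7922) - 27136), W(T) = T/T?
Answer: 241089337401/128099406856 ≈ 1.8820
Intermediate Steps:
W(T) = 1
P = -233/5134039 (P = 1/((5101 + 3944*(1/7922)) - 27136) = 1/((5101 + 116/233) - 27136) = 1/(1188649/233 - 27136) = 1/(-5134039/233) = -233/5134039 ≈ -4.5383e-5)
(46958 + W(125))/(P + 24951) = (46958 + 1)/(-233/5134039 + 24951) = 46959/(128099406856/5134039) = 46959*(5134039/128099406856) = 241089337401/128099406856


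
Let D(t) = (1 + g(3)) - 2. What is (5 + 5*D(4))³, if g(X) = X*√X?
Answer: 10125*√3 ≈ 17537.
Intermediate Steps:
g(X) = X^(3/2)
D(t) = -1 + 3*√3 (D(t) = (1 + 3^(3/2)) - 2 = (1 + 3*√3) - 2 = -1 + 3*√3)
(5 + 5*D(4))³ = (5 + 5*(-1 + 3*√3))³ = (5 + (-5 + 15*√3))³ = (15*√3)³ = 10125*√3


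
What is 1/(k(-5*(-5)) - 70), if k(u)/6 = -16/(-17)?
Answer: -17/1094 ≈ -0.015539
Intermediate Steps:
k(u) = 96/17 (k(u) = 6*(-16/(-17)) = 6*(-16*(-1/17)) = 6*(16/17) = 96/17)
1/(k(-5*(-5)) - 70) = 1/(96/17 - 70) = 1/(-1094/17) = -17/1094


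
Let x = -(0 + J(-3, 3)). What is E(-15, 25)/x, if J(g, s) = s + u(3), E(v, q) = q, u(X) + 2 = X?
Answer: -25/4 ≈ -6.2500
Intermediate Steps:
u(X) = -2 + X
J(g, s) = 1 + s (J(g, s) = s + (-2 + 3) = s + 1 = 1 + s)
x = -4 (x = -(0 + (1 + 3)) = -(0 + 4) = -1*4 = -4)
E(-15, 25)/x = 25/(-4) = 25*(-1/4) = -25/4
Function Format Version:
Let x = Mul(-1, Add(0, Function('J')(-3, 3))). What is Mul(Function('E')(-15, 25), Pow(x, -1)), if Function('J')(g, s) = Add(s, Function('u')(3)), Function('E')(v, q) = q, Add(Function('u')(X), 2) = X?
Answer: Rational(-25, 4) ≈ -6.2500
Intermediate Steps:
Function('u')(X) = Add(-2, X)
Function('J')(g, s) = Add(1, s) (Function('J')(g, s) = Add(s, Add(-2, 3)) = Add(s, 1) = Add(1, s))
x = -4 (x = Mul(-1, Add(0, Add(1, 3))) = Mul(-1, Add(0, 4)) = Mul(-1, 4) = -4)
Mul(Function('E')(-15, 25), Pow(x, -1)) = Mul(25, Pow(-4, -1)) = Mul(25, Rational(-1, 4)) = Rational(-25, 4)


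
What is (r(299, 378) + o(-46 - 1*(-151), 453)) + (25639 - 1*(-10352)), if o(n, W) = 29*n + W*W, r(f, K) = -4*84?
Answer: 243909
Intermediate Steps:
r(f, K) = -336
o(n, W) = W² + 29*n (o(n, W) = 29*n + W² = W² + 29*n)
(r(299, 378) + o(-46 - 1*(-151), 453)) + (25639 - 1*(-10352)) = (-336 + (453² + 29*(-46 - 1*(-151)))) + (25639 - 1*(-10352)) = (-336 + (205209 + 29*(-46 + 151))) + (25639 + 10352) = (-336 + (205209 + 29*105)) + 35991 = (-336 + (205209 + 3045)) + 35991 = (-336 + 208254) + 35991 = 207918 + 35991 = 243909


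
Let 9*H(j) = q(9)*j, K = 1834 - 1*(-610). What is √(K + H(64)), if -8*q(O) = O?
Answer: 2*√609 ≈ 49.356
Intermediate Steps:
q(O) = -O/8
K = 2444 (K = 1834 + 610 = 2444)
H(j) = -j/8 (H(j) = ((-⅛*9)*j)/9 = (-9*j/8)/9 = -j/8)
√(K + H(64)) = √(2444 - ⅛*64) = √(2444 - 8) = √2436 = 2*√609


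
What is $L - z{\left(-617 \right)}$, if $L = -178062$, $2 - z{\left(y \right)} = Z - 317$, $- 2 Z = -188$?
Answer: $-178287$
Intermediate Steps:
$Z = 94$ ($Z = \left(- \frac{1}{2}\right) \left(-188\right) = 94$)
$z{\left(y \right)} = 225$ ($z{\left(y \right)} = 2 - \left(94 - 317\right) = 2 - -223 = 2 + 223 = 225$)
$L - z{\left(-617 \right)} = -178062 - 225 = -178287$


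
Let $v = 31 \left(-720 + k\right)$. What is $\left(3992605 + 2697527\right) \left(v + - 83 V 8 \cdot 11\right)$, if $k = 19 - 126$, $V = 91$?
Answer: $-4618204809732$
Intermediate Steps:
$k = -107$ ($k = 19 - 126 = -107$)
$v = -25637$ ($v = 31 \left(-720 - 107\right) = 31 \left(-827\right) = -25637$)
$\left(3992605 + 2697527\right) \left(v + - 83 V 8 \cdot 11\right) = \left(3992605 + 2697527\right) \left(-25637 + \left(-83\right) 91 \cdot 8 \cdot 11\right) = 6690132 \left(-25637 - 664664\right) = 6690132 \left(-690301\right) = -4618204809732$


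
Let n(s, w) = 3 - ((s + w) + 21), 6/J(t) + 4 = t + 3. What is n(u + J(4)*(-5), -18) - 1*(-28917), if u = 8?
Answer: 28919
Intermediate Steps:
J(t) = 6/(-1 + t) (J(t) = 6/(-4 + (t + 3)) = 6/(-4 + (3 + t)) = 6/(-1 + t))
n(s, w) = -18 - s - w (n(s, w) = 3 - (21 + s + w) = 3 + (-21 - s - w) = -18 - s - w)
n(u + J(4)*(-5), -18) - 1*(-28917) = (-18 - (8 + (6/(-1 + 4))*(-5)) - 1*(-18)) - 1*(-28917) = (-18 - (8 + (6/3)*(-5)) + 18) + 28917 = (-18 - (8 + (6*(⅓))*(-5)) + 18) + 28917 = (-18 - (8 + 2*(-5)) + 18) + 28917 = (-18 - (8 - 10) + 18) + 28917 = (-18 - 1*(-2) + 18) + 28917 = (-18 + 2 + 18) + 28917 = 2 + 28917 = 28919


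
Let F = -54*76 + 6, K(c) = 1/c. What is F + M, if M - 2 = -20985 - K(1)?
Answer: -25082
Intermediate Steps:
F = -4098 (F = -4104 + 6 = -4098)
M = -20984 (M = 2 + (-20985 - 1/1) = 2 + (-20985 - 1*1) = 2 + (-20985 - 1) = 2 - 20986 = -20984)
F + M = -4098 - 20984 = -25082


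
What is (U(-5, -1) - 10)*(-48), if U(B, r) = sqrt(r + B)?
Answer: 480 - 48*I*sqrt(6) ≈ 480.0 - 117.58*I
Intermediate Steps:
U(B, r) = sqrt(B + r)
(U(-5, -1) - 10)*(-48) = (sqrt(-5 - 1) - 10)*(-48) = (sqrt(-6) - 10)*(-48) = (I*sqrt(6) - 10)*(-48) = (-10 + I*sqrt(6))*(-48) = 480 - 48*I*sqrt(6)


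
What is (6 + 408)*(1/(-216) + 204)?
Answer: 1013449/12 ≈ 84454.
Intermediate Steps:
(6 + 408)*(1/(-216) + 204) = 414*(-1/216 + 204) = 414*(44063/216) = 1013449/12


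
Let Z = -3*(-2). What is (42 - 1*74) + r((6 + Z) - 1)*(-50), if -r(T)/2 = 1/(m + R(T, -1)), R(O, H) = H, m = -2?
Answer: -196/3 ≈ -65.333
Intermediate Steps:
Z = 6
r(T) = ⅔ (r(T) = -2/(-2 - 1) = -2/(-3) = -2*(-⅓) = ⅔)
(42 - 1*74) + r((6 + Z) - 1)*(-50) = (42 - 1*74) + (⅔)*(-50) = (42 - 74) - 100/3 = -32 - 100/3 = -196/3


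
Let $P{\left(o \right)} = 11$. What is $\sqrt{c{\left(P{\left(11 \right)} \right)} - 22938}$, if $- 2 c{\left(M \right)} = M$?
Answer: $\frac{i \sqrt{91774}}{2} \approx 151.47 i$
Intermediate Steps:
$c{\left(M \right)} = - \frac{M}{2}$
$\sqrt{c{\left(P{\left(11 \right)} \right)} - 22938} = \sqrt{\left(- \frac{1}{2}\right) 11 - 22938} = \sqrt{- \frac{11}{2} - 22938} = \sqrt{- \frac{45887}{2}} = \frac{i \sqrt{91774}}{2}$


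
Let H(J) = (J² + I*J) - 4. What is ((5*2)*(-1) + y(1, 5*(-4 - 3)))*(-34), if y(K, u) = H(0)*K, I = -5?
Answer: 476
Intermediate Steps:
H(J) = -4 + J² - 5*J (H(J) = (J² - 5*J) - 4 = -4 + J² - 5*J)
y(K, u) = -4*K (y(K, u) = (-4 + 0² - 5*0)*K = (-4 + 0 + 0)*K = -4*K)
((5*2)*(-1) + y(1, 5*(-4 - 3)))*(-34) = ((5*2)*(-1) - 4*1)*(-34) = (10*(-1) - 4)*(-34) = (-10 - 4)*(-34) = -14*(-34) = 476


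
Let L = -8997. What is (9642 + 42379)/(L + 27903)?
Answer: 52021/18906 ≈ 2.7516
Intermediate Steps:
(9642 + 42379)/(L + 27903) = (9642 + 42379)/(-8997 + 27903) = 52021/18906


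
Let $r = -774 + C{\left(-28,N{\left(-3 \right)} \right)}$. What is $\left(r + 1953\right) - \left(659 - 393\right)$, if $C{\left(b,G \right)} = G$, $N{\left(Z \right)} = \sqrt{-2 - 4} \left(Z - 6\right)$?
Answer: $913 - 9 i \sqrt{6} \approx 913.0 - 22.045 i$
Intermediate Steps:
$N{\left(Z \right)} = i \sqrt{6} \left(-6 + Z\right)$ ($N{\left(Z \right)} = \sqrt{-6} \left(-6 + Z\right) = i \sqrt{6} \left(-6 + Z\right)$)
$r = -774 - 9 i \sqrt{6}$ ($r = -774 + i \sqrt{6} \left(-6 - 3\right) = -774 + i \sqrt{6} \left(-9\right) = -774 - 9 i \sqrt{6} \approx -774.0 - 22.045 i$)
$\left(r + 1953\right) - \left(659 - 393\right) = \left(\left(-774 - 9 i \sqrt{6}\right) + 1953\right) - \left(659 - 393\right) = \left(1179 - 9 i \sqrt{6}\right) - 266 = 913 - 9 i \sqrt{6}$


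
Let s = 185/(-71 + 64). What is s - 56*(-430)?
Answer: 168375/7 ≈ 24054.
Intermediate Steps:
s = -185/7 (s = 185/(-7) = 185*(-⅐) = -185/7 ≈ -26.429)
s - 56*(-430) = -185/7 - 56*(-430) = -185/7 + 24080 = 168375/7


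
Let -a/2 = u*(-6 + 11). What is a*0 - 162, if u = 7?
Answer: -162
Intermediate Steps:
a = -70 (a = -14*(-6 + 11) = -14*5 = -2*35 = -70)
a*0 - 162 = -70*0 - 162 = 0 - 162 = -162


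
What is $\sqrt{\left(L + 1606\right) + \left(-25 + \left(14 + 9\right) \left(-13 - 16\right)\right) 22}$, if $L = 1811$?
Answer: $i \sqrt{11807} \approx 108.66 i$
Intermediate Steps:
$\sqrt{\left(L + 1606\right) + \left(-25 + \left(14 + 9\right) \left(-13 - 16\right)\right) 22} = \sqrt{\left(1811 + 1606\right) + \left(-25 + \left(14 + 9\right) \left(-13 - 16\right)\right) 22} = \sqrt{3417 + \left(-25 + 23 \left(-29\right)\right) 22} = \sqrt{3417 + \left(-25 - 667\right) 22} = \sqrt{3417 - 15224} = \sqrt{-11807} = i \sqrt{11807}$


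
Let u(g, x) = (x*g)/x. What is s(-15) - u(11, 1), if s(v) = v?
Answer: -26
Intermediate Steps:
u(g, x) = g (u(g, x) = (g*x)/x = g)
s(-15) - u(11, 1) = -15 - 1*11 = -15 - 11 = -26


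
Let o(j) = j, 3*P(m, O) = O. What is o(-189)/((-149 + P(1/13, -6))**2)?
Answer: -189/22801 ≈ -0.0082891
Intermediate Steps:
P(m, O) = O/3
o(-189)/((-149 + P(1/13, -6))**2) = -189/(-149 + (1/3)*(-6))**2 = -189/(-149 - 2)**2 = -189/((-151)**2) = -189/22801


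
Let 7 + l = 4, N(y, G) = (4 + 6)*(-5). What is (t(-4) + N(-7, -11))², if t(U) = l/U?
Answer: 38809/16 ≈ 2425.6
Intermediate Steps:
N(y, G) = -50 (N(y, G) = 10*(-5) = -50)
l = -3 (l = -7 + 4 = -3)
t(U) = -3/U
(t(-4) + N(-7, -11))² = (-3/(-4) - 50)² = (-3*(-¼) - 50)² = (¾ - 50)² = (-197/4)² = 38809/16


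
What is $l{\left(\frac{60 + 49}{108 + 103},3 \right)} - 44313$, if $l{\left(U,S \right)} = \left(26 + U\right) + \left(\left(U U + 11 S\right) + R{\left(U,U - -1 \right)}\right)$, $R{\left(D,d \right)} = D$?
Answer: $- \frac{1970174455}{44521} \approx -44253.0$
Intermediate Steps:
$l{\left(U,S \right)} = 26 + U^{2} + 2 U + 11 S$ ($l{\left(U,S \right)} = \left(26 + U\right) + \left(\left(U U + 11 S\right) + U\right) = \left(26 + U\right) + \left(\left(U^{2} + 11 S\right) + U\right) = \left(26 + U\right) + \left(U + U^{2} + 11 S\right) = 26 + U^{2} + 2 U + 11 S$)
$l{\left(\frac{60 + 49}{108 + 103},3 \right)} - 44313 = \left(26 + \left(\frac{60 + 49}{108 + 103}\right)^{2} + 2 \frac{60 + 49}{108 + 103} + 11 \cdot 3\right) - 44313 = \left(26 + \left(\frac{109}{211}\right)^{2} + 2 \cdot \frac{109}{211} + 33\right) - 44313 = \left(26 + \frac{11881}{44521} + \frac{218}{211} + 33\right) - 44313 = \frac{2684618}{44521} - 44313 = - \frac{1970174455}{44521}$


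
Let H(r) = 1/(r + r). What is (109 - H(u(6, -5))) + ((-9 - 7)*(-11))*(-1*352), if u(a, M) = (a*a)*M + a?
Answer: -21521363/348 ≈ -61843.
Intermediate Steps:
u(a, M) = a + M*a² (u(a, M) = a²*M + a = M*a² + a = a + M*a²)
H(r) = 1/(2*r)
(109 - H(u(6, -5))) + ((-9 - 7)*(-11))*(-1*352) = (109 - 1/(2*(6*(1 - 5*6)))) + ((-9 - 7)*(-11))*(-1*352) = (109 - 1/(2*(6*(1 - 30)))) - 16*(-11)*(-352) = (109 - 1/(2*(6*(-29)))) + 176*(-352) = (109 - 1/(2*(-174))) - 61952 = (109 - (-1)/(2*174)) - 61952 = (109 - 1*(-1/348)) - 61952 = (109 + 1/348) - 61952 = 37933/348 - 61952 = -21521363/348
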